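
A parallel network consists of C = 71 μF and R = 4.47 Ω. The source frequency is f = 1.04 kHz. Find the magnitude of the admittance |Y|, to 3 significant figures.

515 mS

ω = 2πf = 6535 rad/s
X_C = 1/(ωC) = 2.16 Ω
Parallel: admittances add. Y = 1/R + jωC
Y = (0.224 + j0.464) S
|Y| = 0.515 S → |Z| = 1/|Y| = 1.94 Ω, ∠Z = −∠Y = -64.3°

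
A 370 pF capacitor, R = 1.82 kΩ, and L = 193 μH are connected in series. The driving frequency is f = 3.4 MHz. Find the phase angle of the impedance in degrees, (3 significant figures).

65.5°

ω = 2πf = 2.136e+07 rad/s
X_L = ωL = 4120 Ω
X_C = 1/(ωC) = 127 Ω
Net reactance X = X_L − X_C = 4000 Ω
Z = 1820 + j4000 Ω
|Z| = √(1820² + 4000²) = 4390 Ω
∠Z = arctan(4000/1820) = 65.5°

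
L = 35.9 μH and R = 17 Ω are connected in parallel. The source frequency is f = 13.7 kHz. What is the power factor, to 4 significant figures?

ω = 2πf = 86080 rad/s
X_L = ωL = 3.090 Ω
Parallel: admittances add. Y = 1/R + 1/(jωL)
Y = (0.05882 − j0.3236) S
|Y| = 0.3289 S → |Z| = 1/|Y| = 3.040 Ω, ∠Z = −∠Y = 79.70°
cos φ = cos(79.70°) = 0.1788

0.1788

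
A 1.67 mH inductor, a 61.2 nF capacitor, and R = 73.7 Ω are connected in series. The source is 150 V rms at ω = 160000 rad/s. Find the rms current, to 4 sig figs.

829.7 mA

X_L = ωL = 267.2 Ω
X_C = 1/(ωC) = 102.1 Ω
Net reactance X = X_L − X_C = 165.1 Ω
Z = 73.70 + j165.1 Ω
|Z| = √(73.70² + 165.1²) = 180.8 Ω
I = V/|Z| = 150/180.8 = 829.7 mA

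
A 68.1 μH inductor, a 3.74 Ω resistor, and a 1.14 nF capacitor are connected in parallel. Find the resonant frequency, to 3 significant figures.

ω₀ = 1/√(LC) = 1/√(6.81e-05 × 1.14e-09) = 3.589e+06 rad/s
f₀ = ω₀/(2π) = 571 kHz

571 kHz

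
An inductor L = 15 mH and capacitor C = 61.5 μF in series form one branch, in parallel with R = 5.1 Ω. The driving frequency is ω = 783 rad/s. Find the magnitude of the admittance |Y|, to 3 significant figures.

225 mS

X_L = ωL = 11.7 Ω
X_C = 1/(ωC) = 20.8 Ω
Branch 1: Z₁ = R = 5.10 Ω
Branch 2 (series LC): Z₂ = j(X_L − X_C) = −j9.02 Ω
Parallel: Z = Z₁Z₂/(Z₁+Z₂), |Z| = 4.44 Ω, ∠Z = -29.5°
|Y| = 1/|Z| = 225 mS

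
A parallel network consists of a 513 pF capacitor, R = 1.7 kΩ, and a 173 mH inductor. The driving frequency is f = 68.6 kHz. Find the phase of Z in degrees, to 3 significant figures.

ω = 2πf = 431000 rad/s
X_L = ωL = 74600 Ω
X_C = 1/(ωC) = 4520 Ω
Parallel: admittances add. Y = 1/R + 1/(jωL) + jωC
Y = (0.000588 + j0.000208) S
|Y| = 0.000624 S → |Z| = 1/|Y| = 1600 Ω, ∠Z = −∠Y = -19.4°

-19.4°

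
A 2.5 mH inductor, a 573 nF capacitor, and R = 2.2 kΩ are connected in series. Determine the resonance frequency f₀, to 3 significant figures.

ω₀ = 1/√(LC) = 1/√(0.0025 × 5.73e-07) = 26420 rad/s
f₀ = ω₀/(2π) = 4.21 kHz

4.21 kHz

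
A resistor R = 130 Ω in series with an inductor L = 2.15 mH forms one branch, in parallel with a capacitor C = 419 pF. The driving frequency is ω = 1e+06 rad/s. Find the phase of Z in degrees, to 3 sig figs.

57.8°

X_L = ωL = 2150 Ω
X_C = 1/(ωC) = 2390 Ω
Branch 1 (R+jX_L): Z₁ = 130 + j2150 Ω, |Z₁| = 2150 Ω
Branch 2 (−jX_C): Z₂ = −j2390 Ω
Parallel: Z = Z₁Z₂/(Z₁+Z₂), |Z| = 19000 Ω, ∠Z = 57.8°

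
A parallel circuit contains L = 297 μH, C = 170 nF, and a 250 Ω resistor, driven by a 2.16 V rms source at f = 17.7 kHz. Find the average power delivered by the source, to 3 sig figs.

18.7 mW

ω = 2πf = 111200 rad/s
X_L = ωL = 33.0 Ω
X_C = 1/(ωC) = 52.9 Ω
Parallel: admittances add. Y = 1/R + 1/(jωL) + jωC
Y = (0.00400 − j0.0114) S
|Y| = 0.0121 S → |Z| = 1/|Y| = 83.0 Ω, ∠Z = −∠Y = 70.6°
I = V/|Z| = 26.0 mA
P = VI cos φ = 2.16 × 0.0260 × cos(70.6°) = 18.7 mW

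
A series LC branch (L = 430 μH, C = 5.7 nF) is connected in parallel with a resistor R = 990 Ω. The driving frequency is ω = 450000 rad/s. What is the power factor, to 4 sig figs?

0.1946

X_L = ωL = 193.5 Ω
X_C = 1/(ωC) = 389.9 Ω
Branch 1: Z₁ = R = 990.0 Ω
Branch 2 (series LC): Z₂ = j(X_L − X_C) = −j196.4 Ω
Parallel: Z = Z₁Z₂/(Z₁+Z₂), |Z| = 192.6 Ω, ∠Z = -78.78°
cos φ = cos(-78.78°) = 0.1946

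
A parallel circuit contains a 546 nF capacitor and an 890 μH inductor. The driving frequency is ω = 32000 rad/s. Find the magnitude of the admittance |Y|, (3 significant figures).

X_L = ωL = 28.5 Ω
X_C = 1/(ωC) = 57.2 Ω
Parallel: admittances add. Y = 1/(jωL) + jωC
Y = (0 − j0.0176) S
|Y| = 0.0176 S → |Z| = 1/|Y| = 56.7 Ω, ∠Z = −∠Y = 90.0°

17.6 mS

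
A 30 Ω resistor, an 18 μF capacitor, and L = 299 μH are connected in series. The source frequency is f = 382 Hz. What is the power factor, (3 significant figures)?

ω = 2πf = 2400 rad/s
X_L = ωL = 0.718 Ω
X_C = 1/(ωC) = 23.1 Ω
Net reactance X = X_L − X_C = -22.4 Ω
Z = 30.0 − j22.4 Ω
|Z| = √(30.0² + 22.4²) = 37.5 Ω
∠Z = arctan(-22.4/30.0) = -36.8°
cos φ = cos(-36.8°) = 0.801

0.801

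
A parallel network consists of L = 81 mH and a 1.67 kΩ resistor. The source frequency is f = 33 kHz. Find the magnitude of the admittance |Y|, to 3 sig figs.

ω = 2πf = 207300 rad/s
X_L = ωL = 16800 Ω
Parallel: admittances add. Y = 1/R + 1/(jωL)
Y = (0.000599 − j5.95e-05) S
|Y| = 0.000602 S → |Z| = 1/|Y| = 1660 Ω, ∠Z = −∠Y = 5.68°

602 μS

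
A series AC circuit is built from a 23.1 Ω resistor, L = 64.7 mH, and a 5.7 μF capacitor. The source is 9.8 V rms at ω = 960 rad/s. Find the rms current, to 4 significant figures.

79.79 mA

X_L = ωL = 62.11 Ω
X_C = 1/(ωC) = 182.7 Ω
Net reactance X = X_L − X_C = -120.6 Ω
Z = 23.10 − j120.6 Ω
|Z| = √(23.10² + 120.6²) = 122.8 Ω
I = V/|Z| = 9.8/122.8 = 79.79 mA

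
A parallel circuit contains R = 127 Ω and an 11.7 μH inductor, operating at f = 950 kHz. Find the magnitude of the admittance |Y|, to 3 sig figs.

16.3 mS

ω = 2πf = 5.969e+06 rad/s
X_L = ωL = 69.8 Ω
Parallel: admittances add. Y = 1/R + 1/(jωL)
Y = (0.00787 − j0.0143) S
|Y| = 0.0163 S → |Z| = 1/|Y| = 61.2 Ω, ∠Z = −∠Y = 61.2°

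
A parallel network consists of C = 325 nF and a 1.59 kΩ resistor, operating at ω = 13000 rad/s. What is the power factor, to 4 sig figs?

X_C = 1/(ωC) = 236.7 Ω
Parallel: admittances add. Y = 1/R + jωC
Y = (0.0006289 + j0.004225) S
|Y| = 0.004272 S → |Z| = 1/|Y| = 234.1 Ω, ∠Z = −∠Y = -81.53°
cos φ = cos(-81.53°) = 0.1472

0.1472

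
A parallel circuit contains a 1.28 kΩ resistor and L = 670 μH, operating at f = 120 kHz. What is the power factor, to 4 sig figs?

0.3671

ω = 2πf = 754000 rad/s
X_L = ωL = 505.2 Ω
Parallel: admittances add. Y = 1/R + 1/(jωL)
Y = (0.0007813 − j0.001980) S
|Y| = 0.002128 S → |Z| = 1/|Y| = 469.9 Ω, ∠Z = −∠Y = 68.46°
cos φ = cos(68.46°) = 0.3671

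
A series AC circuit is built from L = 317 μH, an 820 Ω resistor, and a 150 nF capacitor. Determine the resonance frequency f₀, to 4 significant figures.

23.08 kHz

ω₀ = 1/√(LC) = 1/√(0.000317 × 1.5e-07) = 145000 rad/s
f₀ = ω₀/(2π) = 23.08 kHz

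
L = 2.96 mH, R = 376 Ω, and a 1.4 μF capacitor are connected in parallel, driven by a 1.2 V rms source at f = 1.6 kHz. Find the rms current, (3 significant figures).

23.7 mA

ω = 2πf = 10050 rad/s
X_L = ωL = 29.8 Ω
X_C = 1/(ωC) = 71.1 Ω
Parallel: admittances add. Y = 1/R + 1/(jωL) + jωC
Y = (0.00266 − j0.0195) S
|Y| = 0.0197 S → |Z| = 1/|Y| = 50.7 Ω, ∠Z = −∠Y = 82.2°
I = V/|Z| = 1.2/50.7 = 23.7 mA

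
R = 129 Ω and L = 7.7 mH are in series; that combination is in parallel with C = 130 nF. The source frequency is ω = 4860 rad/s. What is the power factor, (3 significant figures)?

X_L = ωL = 37.4 Ω
X_C = 1/(ωC) = 1580 Ω
Branch 1 (R+jX_L): Z₁ = 129 + j37.4 Ω, |Z₁| = 134 Ω
Branch 2 (−jX_C): Z₂ = −j1580 Ω
Parallel: Z = Z₁Z₂/(Z₁+Z₂), |Z| = 137 Ω, ∠Z = 11.4°
cos φ = cos(11.4°) = 0.980

0.980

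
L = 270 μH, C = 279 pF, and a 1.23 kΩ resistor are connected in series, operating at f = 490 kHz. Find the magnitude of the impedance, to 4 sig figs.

ω = 2πf = 3.079e+06 rad/s
X_L = ωL = 831.3 Ω
X_C = 1/(ωC) = 1164 Ω
Net reactance X = X_L − X_C = -332.9 Ω
Z = 1230 − j332.9 Ω
|Z| = √(1230² + 332.9²) = 1274 Ω

1274 Ω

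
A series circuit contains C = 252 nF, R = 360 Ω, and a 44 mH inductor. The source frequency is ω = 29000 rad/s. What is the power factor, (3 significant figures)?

0.301

X_L = ωL = 1280 Ω
X_C = 1/(ωC) = 137 Ω
Net reactance X = X_L − X_C = 1140 Ω
Z = 360 + j1140 Ω
|Z| = √(360² + 1140²) = 1190 Ω
∠Z = arctan(1140/360) = 72.5°
cos φ = cos(72.5°) = 0.301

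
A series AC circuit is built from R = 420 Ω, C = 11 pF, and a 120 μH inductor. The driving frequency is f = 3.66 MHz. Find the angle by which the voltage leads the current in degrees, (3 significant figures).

-70.6°

ω = 2πf = 2.3e+07 rad/s
X_L = ωL = 2760 Ω
X_C = 1/(ωC) = 3950 Ω
Net reactance X = X_L − X_C = -1190 Ω
Z = 420 − j1190 Ω
|Z| = √(420² + 1190²) = 1270 Ω
∠Z = arctan(-1190/420) = -70.6°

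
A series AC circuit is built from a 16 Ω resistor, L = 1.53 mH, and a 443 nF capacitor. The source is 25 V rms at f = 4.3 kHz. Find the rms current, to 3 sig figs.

ω = 2πf = 27020 rad/s
X_L = ωL = 41.3 Ω
X_C = 1/(ωC) = 83.6 Ω
Net reactance X = X_L − X_C = -42.2 Ω
Z = 16.0 − j42.2 Ω
|Z| = √(16.0² + 42.2²) = 45.1 Ω
I = V/|Z| = 25/45.1 = 554 mA

554 mA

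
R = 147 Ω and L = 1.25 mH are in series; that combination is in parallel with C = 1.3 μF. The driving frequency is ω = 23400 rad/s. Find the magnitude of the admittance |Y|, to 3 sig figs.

29.8 mS

X_L = ωL = 29.2 Ω
X_C = 1/(ωC) = 32.9 Ω
Branch 1 (R+jX_L): Z₁ = 147 + j29.2 Ω, |Z₁| = 150 Ω
Branch 2 (−jX_C): Z₂ = −j32.9 Ω
Parallel: Z = Z₁Z₂/(Z₁+Z₂), |Z| = 33.5 Ω, ∠Z = -77.3°
|Y| = 1/|Z| = 29.8 mS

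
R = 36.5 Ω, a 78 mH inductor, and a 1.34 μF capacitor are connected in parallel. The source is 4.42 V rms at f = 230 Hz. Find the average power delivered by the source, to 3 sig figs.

535 mW

ω = 2πf = 1445 rad/s
X_L = ωL = 113 Ω
X_C = 1/(ωC) = 516 Ω
Parallel: admittances add. Y = 1/R + 1/(jωL) + jωC
Y = (0.0274 − j0.00694) S
|Y| = 0.0283 S → |Z| = 1/|Y| = 35.4 Ω, ∠Z = −∠Y = 14.2°
I = V/|Z| = 125 mA
P = VI cos φ = 4.42 × 0.125 × cos(14.2°) = 535 mW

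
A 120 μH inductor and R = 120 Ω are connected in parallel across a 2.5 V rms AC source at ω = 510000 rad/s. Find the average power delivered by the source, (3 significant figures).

X_L = ωL = 61.2 Ω
Parallel: admittances add. Y = 1/R + 1/(jωL)
Y = (0.00833 − j0.0163) S
|Y| = 0.0183 S → |Z| = 1/|Y| = 54.5 Ω, ∠Z = −∠Y = 63.0°
I = V/|Z| = 45.9 mA
P = VI cos φ = 2.5 × 0.0459 × cos(63.0°) = 52.1 mW

52.1 mW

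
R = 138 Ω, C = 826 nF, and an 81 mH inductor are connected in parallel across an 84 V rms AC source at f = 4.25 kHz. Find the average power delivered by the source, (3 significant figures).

51.1 W

ω = 2πf = 26700 rad/s
X_L = ωL = 2160 Ω
X_C = 1/(ωC) = 45.3 Ω
Parallel: admittances add. Y = 1/R + 1/(jωL) + jωC
Y = (0.00725 + j0.0216) S
|Y| = 0.0228 S → |Z| = 1/|Y| = 43.9 Ω, ∠Z = −∠Y = -71.5°
I = V/|Z| = 1.91 A
P = VI cos φ = 84 × 1.91 × cos(-71.5°) = 51.1 W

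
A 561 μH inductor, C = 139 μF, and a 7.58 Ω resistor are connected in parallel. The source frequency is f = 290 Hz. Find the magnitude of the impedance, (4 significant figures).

ω = 2πf = 1822 rad/s
X_L = ωL = 1.022 Ω
X_C = 1/(ωC) = 3.948 Ω
Parallel: admittances add. Y = 1/R + 1/(jωL) + jωC
Y = (0.1319 − j0.7250) S
|Y| = 0.7369 S → |Z| = 1/|Y| = 1.357 Ω, ∠Z = −∠Y = 79.69°

1.357 Ω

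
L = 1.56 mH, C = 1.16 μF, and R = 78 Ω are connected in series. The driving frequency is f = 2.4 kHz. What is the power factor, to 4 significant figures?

ω = 2πf = 15080 rad/s
X_L = ωL = 23.52 Ω
X_C = 1/(ωC) = 57.17 Ω
Net reactance X = X_L − X_C = -33.64 Ω
Z = 78.00 − j33.64 Ω
|Z| = √(78.00² + 33.64²) = 84.95 Ω
∠Z = arctan(-33.64/78.00) = -23.33°
cos φ = cos(-23.33°) = 0.9182

0.9182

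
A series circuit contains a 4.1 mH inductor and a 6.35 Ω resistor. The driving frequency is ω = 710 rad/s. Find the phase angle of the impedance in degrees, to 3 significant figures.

24.6°

X_L = ωL = 2.91 Ω
Z = 6.35 + j2.91 Ω
|Z| = √(6.35² + 2.91²) = 6.99 Ω
∠Z = arctan(2.91/6.35) = 24.6°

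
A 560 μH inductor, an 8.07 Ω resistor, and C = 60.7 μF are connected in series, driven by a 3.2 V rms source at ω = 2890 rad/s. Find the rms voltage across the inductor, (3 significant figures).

X_L = ωL = 1.62 Ω
X_C = 1/(ωC) = 5.70 Ω
Net reactance X = X_L − X_C = -4.08 Ω
Z = 8.07 − j4.08 Ω
|Z| = √(8.07² + 4.08²) = 9.04 Ω
I = V/|Z| = 354 mA
V_L = I·|Z_L| = 0.354 × 1.62 = 0.573 V

0.573 V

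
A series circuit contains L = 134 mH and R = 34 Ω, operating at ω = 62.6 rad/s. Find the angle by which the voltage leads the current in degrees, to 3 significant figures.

X_L = ωL = 8.39 Ω
Z = 34.0 + j8.39 Ω
|Z| = √(34.0² + 8.39²) = 35.0 Ω
∠Z = arctan(8.39/34.0) = 13.9°

13.9°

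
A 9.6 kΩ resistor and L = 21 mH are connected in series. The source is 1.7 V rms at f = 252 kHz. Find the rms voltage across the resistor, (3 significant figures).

0.472 V

ω = 2πf = 1.583e+06 rad/s
X_L = ωL = 33300 Ω
Z = 9600 + j33300 Ω
|Z| = √(9600² + 33300²) = 34600 Ω
I = V/|Z| = 49.1 μA
V_R = I·|Z_R| = 4.91e-05 × 9600 = 0.472 V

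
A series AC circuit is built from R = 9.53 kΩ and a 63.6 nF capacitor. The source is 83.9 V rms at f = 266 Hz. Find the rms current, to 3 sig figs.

ω = 2πf = 1671 rad/s
X_C = 1/(ωC) = 9410 Ω
Z = 9530 − j9410 Ω
|Z| = √(9530² + 9410²) = 13400 Ω
I = V/|Z| = 83.9/13400 = 6.27 mA

6.27 mA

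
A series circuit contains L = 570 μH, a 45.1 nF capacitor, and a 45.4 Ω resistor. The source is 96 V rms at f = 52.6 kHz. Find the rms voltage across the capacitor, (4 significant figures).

ω = 2πf = 330500 rad/s
X_L = ωL = 188.4 Ω
X_C = 1/(ωC) = 67.09 Ω
Net reactance X = X_L − X_C = 121.3 Ω
Z = 45.40 + j121.3 Ω
|Z| = √(45.40² + 121.3²) = 129.5 Ω
I = V/|Z| = 741.3 mA
V_C = I·|Z_C| = 0.7413 × 67.09 = 49.73 V

49.73 V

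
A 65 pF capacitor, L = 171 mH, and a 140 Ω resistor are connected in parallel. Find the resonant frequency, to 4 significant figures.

ω₀ = 1/√(LC) = 1/√(0.171 × 6.5e-11) = 299900 rad/s
f₀ = ω₀/(2π) = 47.74 kHz

47.74 kHz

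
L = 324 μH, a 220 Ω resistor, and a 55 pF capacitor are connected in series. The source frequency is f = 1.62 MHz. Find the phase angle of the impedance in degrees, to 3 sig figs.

ω = 2πf = 1.018e+07 rad/s
X_L = ωL = 3300 Ω
X_C = 1/(ωC) = 1790 Ω
Net reactance X = X_L − X_C = 1510 Ω
Z = 220 + j1510 Ω
|Z| = √(220² + 1510²) = 1530 Ω
∠Z = arctan(1510/220) = 81.7°

81.7°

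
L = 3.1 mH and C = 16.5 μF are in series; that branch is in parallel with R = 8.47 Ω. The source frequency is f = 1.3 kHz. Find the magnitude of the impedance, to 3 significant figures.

ω = 2πf = 8168 rad/s
X_L = ωL = 25.3 Ω
X_C = 1/(ωC) = 7.42 Ω
Branch 1: Z₁ = R = 8.47 Ω
Branch 2 (series LC): Z₂ = j(X_L − X_C) = j17.9 Ω
Parallel: Z = Z₁Z₂/(Z₁+Z₂), |Z| = 7.66 Ω, ∠Z = 25.3°

7.66 Ω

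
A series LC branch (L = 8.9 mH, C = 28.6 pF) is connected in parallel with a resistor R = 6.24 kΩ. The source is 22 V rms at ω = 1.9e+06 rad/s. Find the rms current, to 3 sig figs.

X_L = ωL = 16900 Ω
X_C = 1/(ωC) = 18400 Ω
Branch 1: Z₁ = R = 6240 Ω
Branch 2 (series LC): Z₂ = j(X_L − X_C) = −j1490 Ω
Parallel: Z = Z₁Z₂/(Z₁+Z₂), |Z| = 1450 Ω, ∠Z = -76.5°
I = V/|Z| = 22/1450 = 15.2 mA

15.2 mA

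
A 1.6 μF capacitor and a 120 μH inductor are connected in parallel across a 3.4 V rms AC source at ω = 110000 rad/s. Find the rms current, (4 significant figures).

X_L = ωL = 13.20 Ω
X_C = 1/(ωC) = 5.682 Ω
Parallel: admittances add. Y = 1/(jωL) + jωC
Y = (0 + j0.1002) S
|Y| = 0.1002 S → |Z| = 1/|Y| = 9.976 Ω, ∠Z = −∠Y = -90.00°
I = V/|Z| = 3.4/9.976 = 340.8 mA

340.8 mA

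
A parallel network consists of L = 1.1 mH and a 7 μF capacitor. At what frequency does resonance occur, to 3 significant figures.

1.81 kHz

ω₀ = 1/√(LC) = 1/√(0.0011 × 7e-06) = 11400 rad/s
f₀ = ω₀/(2π) = 1.81 kHz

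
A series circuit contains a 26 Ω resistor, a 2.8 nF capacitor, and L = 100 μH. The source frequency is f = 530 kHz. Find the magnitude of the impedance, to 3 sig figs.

ω = 2πf = 3.33e+06 rad/s
X_L = ωL = 333 Ω
X_C = 1/(ωC) = 107 Ω
Net reactance X = X_L − X_C = 226 Ω
Z = 26.0 + j226 Ω
|Z| = √(26.0² + 226²) = 227 Ω

227 Ω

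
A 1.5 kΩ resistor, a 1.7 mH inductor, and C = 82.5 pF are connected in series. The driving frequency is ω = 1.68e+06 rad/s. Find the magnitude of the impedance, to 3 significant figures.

X_L = ωL = 2860 Ω
X_C = 1/(ωC) = 7220 Ω
Net reactance X = X_L − X_C = -4360 Ω
Z = 1500 − j4360 Ω
|Z| = √(1500² + 4360²) = 4610 Ω

4610 Ω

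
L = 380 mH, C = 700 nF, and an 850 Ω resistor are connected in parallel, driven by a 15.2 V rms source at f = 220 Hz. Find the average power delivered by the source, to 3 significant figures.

ω = 2πf = 1382 rad/s
X_L = ωL = 525 Ω
X_C = 1/(ωC) = 1030 Ω
Parallel: admittances add. Y = 1/R + 1/(jωL) + jωC
Y = (0.00118 − j0.000936) S
|Y| = 0.00150 S → |Z| = 1/|Y| = 665 Ω, ∠Z = −∠Y = 38.5°
I = V/|Z| = 22.9 mA
P = VI cos φ = 15.2 × 0.0229 × cos(38.5°) = 272 mW

272 mW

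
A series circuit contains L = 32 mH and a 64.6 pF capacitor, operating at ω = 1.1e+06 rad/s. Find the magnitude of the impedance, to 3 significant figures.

21100 Ω

X_L = ωL = 35200 Ω
X_C = 1/(ωC) = 14100 Ω
Net reactance X = X_L − X_C = 21100 Ω
Z = j21100 Ω
|Z| = √(0² + 21100²) = 21100 Ω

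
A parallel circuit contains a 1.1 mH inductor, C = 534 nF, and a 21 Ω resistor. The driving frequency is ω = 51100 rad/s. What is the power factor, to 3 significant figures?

X_L = ωL = 56.2 Ω
X_C = 1/(ωC) = 36.6 Ω
Parallel: admittances add. Y = 1/R + 1/(jωL) + jωC
Y = (0.0476 + j0.00950) S
|Y| = 0.0486 S → |Z| = 1/|Y| = 20.6 Ω, ∠Z = −∠Y = -11.3°
cos φ = cos(-11.3°) = 0.981

0.981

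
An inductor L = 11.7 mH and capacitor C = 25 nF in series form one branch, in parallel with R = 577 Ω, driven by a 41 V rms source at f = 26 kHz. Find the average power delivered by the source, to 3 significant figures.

2.91 W

ω = 2πf = 163400 rad/s
X_L = ωL = 1910 Ω
X_C = 1/(ωC) = 245 Ω
Branch 1: Z₁ = R = 577 Ω
Branch 2 (series LC): Z₂ = j(X_L − X_C) = j1670 Ω
Parallel: Z = Z₁Z₂/(Z₁+Z₂), |Z| = 545 Ω, ∠Z = 19.1°
I = V/|Z| = 75.2 mA
P = VI cos φ = 41 × 0.0752 × cos(19.1°) = 2.91 W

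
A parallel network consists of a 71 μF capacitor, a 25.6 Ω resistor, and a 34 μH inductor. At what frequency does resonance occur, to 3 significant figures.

ω₀ = 1/√(LC) = 1/√(3.4e-05 × 7.1e-05) = 20350 rad/s
f₀ = ω₀/(2π) = 3.24 kHz

3.24 kHz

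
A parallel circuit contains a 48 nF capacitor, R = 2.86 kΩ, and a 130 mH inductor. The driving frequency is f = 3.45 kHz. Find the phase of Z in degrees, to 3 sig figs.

-63.0°

ω = 2πf = 21680 rad/s
X_L = ωL = 2820 Ω
X_C = 1/(ωC) = 961 Ω
Parallel: admittances add. Y = 1/R + 1/(jωL) + jωC
Y = (0.000350 + j0.000686) S
|Y| = 0.000770 S → |Z| = 1/|Y| = 1300 Ω, ∠Z = −∠Y = -63.0°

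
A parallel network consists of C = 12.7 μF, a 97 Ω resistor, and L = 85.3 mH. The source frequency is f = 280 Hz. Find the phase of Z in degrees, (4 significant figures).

ω = 2πf = 1759 rad/s
X_L = ωL = 150.1 Ω
X_C = 1/(ωC) = 44.76 Ω
Parallel: admittances add. Y = 1/R + 1/(jωL) + jωC
Y = (0.01031 + j0.01568) S
|Y| = 0.01876 S → |Z| = 1/|Y| = 53.29 Ω, ∠Z = −∠Y = -56.67°

-56.67°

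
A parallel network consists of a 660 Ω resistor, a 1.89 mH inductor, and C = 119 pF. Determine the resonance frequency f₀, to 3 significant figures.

336 kHz

ω₀ = 1/√(LC) = 1/√(0.00189 × 1.19e-10) = 2.109e+06 rad/s
f₀ = ω₀/(2π) = 336 kHz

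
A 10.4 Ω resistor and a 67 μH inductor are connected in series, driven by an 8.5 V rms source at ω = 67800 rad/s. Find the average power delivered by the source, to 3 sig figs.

5.83 W

X_L = ωL = 4.54 Ω
Z = 10.4 + j4.54 Ω
|Z| = √(10.4² + 4.54²) = 11.3 Ω
∠Z = arctan(4.54/10.4) = 23.6°
I = V/|Z| = 749 mA
P = VI cos φ = 8.5 × 0.749 × cos(23.6°) = 5.83 W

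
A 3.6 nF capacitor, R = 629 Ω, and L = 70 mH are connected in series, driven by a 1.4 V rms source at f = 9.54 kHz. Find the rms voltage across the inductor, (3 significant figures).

7.66 V

ω = 2πf = 59940 rad/s
X_L = ωL = 4200 Ω
X_C = 1/(ωC) = 4630 Ω
Net reactance X = X_L − X_C = -438 Ω
Z = 629 − j438 Ω
|Z| = √(629² + 438²) = 767 Ω
I = V/|Z| = 1.83 mA
V_L = I·|Z_L| = 0.00183 × 4200 = 7.66 V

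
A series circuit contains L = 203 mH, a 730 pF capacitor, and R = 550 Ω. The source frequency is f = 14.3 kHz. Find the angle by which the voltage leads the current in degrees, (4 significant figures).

ω = 2πf = 89850 rad/s
X_L = ωL = 18240 Ω
X_C = 1/(ωC) = 15250 Ω
Net reactance X = X_L − X_C = 2993 Ω
Z = 550.0 + j2993 Ω
|Z| = √(550.0² + 2993²) = 3043 Ω
∠Z = arctan(2993/550.0) = 79.59°

79.59°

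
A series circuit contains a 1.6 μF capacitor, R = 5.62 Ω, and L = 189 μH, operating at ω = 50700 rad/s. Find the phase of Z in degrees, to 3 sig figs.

-26.0°

X_L = ωL = 9.58 Ω
X_C = 1/(ωC) = 12.3 Ω
Net reactance X = X_L − X_C = -2.75 Ω
Z = 5.62 − j2.75 Ω
|Z| = √(5.62² + 2.75²) = 6.25 Ω
∠Z = arctan(-2.75/5.62) = -26.0°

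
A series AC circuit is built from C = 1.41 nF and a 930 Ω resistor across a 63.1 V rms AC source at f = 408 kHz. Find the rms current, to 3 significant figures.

ω = 2πf = 2.564e+06 rad/s
X_C = 1/(ωC) = 277 Ω
Z = 930 − j277 Ω
|Z| = √(930² + 277²) = 970 Ω
I = V/|Z| = 63.1/970 = 65.0 mA

65.0 mA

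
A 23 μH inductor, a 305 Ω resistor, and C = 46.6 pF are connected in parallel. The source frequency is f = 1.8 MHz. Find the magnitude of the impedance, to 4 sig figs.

ω = 2πf = 1.131e+07 rad/s
X_L = ωL = 260.1 Ω
X_C = 1/(ωC) = 1897 Ω
Parallel: admittances add. Y = 1/R + 1/(jωL) + jωC
Y = (0.003279 − j0.003317) S
|Y| = 0.004664 S → |Z| = 1/|Y| = 214.4 Ω, ∠Z = −∠Y = 45.34°

214.4 Ω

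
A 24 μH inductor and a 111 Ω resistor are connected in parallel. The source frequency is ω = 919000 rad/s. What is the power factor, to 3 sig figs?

X_L = ωL = 22.1 Ω
Parallel: admittances add. Y = 1/R + 1/(jωL)
Y = (0.00901 − j0.0453) S
|Y| = 0.0462 S → |Z| = 1/|Y| = 21.6 Ω, ∠Z = −∠Y = 78.8°
cos φ = cos(78.8°) = 0.195

0.195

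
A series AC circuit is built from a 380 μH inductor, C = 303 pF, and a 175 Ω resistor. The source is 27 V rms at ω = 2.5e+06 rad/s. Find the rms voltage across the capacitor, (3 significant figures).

87.1 V

X_L = ωL = 950 Ω
X_C = 1/(ωC) = 1320 Ω
Net reactance X = X_L − X_C = -370 Ω
Z = 175 − j370 Ω
|Z| = √(175² + 370²) = 409 Ω
I = V/|Z| = 65.9 mA
V_C = I·|Z_C| = 0.0659 × 1320 = 87.1 V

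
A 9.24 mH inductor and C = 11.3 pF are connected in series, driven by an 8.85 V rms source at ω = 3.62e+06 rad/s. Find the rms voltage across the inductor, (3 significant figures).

32.9 V

X_L = ωL = 33400 Ω
X_C = 1/(ωC) = 24400 Ω
Net reactance X = X_L − X_C = 9000 Ω
Z = j9000 Ω
|Z| = √(0² + 9000²) = 9000 Ω
I = V/|Z| = 983 μA
V_L = I·|Z_L| = 0.000983 × 33400 = 32.9 V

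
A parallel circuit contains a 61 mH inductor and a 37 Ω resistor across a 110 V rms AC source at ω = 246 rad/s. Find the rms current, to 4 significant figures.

7.910 A

X_L = ωL = 15.01 Ω
Parallel: admittances add. Y = 1/R + 1/(jωL)
Y = (0.02703 − j0.06664) S
|Y| = 0.07191 S → |Z| = 1/|Y| = 13.91 Ω, ∠Z = −∠Y = 67.92°
I = V/|Z| = 110/13.91 = 7.910 A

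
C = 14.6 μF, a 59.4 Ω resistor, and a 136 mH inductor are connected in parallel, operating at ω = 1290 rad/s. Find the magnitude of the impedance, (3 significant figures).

46.8 Ω

X_L = ωL = 175 Ω
X_C = 1/(ωC) = 53.1 Ω
Parallel: admittances add. Y = 1/R + 1/(jωL) + jωC
Y = (0.0168 + j0.0131) S
|Y| = 0.0214 S → |Z| = 1/|Y| = 46.8 Ω, ∠Z = −∠Y = -38.0°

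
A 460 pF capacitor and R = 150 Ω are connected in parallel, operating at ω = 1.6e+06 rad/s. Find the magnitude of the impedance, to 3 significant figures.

X_C = 1/(ωC) = 1360 Ω
Parallel: admittances add. Y = 1/R + jωC
Y = (0.00667 + j0.000736) S
|Y| = 0.00671 S → |Z| = 1/|Y| = 149 Ω, ∠Z = −∠Y = -6.30°

149 Ω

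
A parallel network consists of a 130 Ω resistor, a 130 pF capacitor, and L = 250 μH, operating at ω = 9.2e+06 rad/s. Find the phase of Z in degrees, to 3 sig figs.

-5.65°

X_L = ωL = 2300 Ω
X_C = 1/(ωC) = 836 Ω
Parallel: admittances add. Y = 1/R + 1/(jωL) + jωC
Y = (0.00769 + j0.000761) S
|Y| = 0.00773 S → |Z| = 1/|Y| = 129 Ω, ∠Z = −∠Y = -5.65°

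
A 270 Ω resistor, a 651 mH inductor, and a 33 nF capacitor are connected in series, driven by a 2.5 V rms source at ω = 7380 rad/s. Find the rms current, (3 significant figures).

3.34 mA

X_L = ωL = 4800 Ω
X_C = 1/(ωC) = 4110 Ω
Net reactance X = X_L − X_C = 698 Ω
Z = 270 + j698 Ω
|Z| = √(270² + 698²) = 749 Ω
I = V/|Z| = 2.5/749 = 3.34 mA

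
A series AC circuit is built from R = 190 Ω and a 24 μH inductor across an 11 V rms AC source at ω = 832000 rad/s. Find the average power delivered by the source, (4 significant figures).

629.9 mW

X_L = ωL = 19.97 Ω
Z = 190.0 + j19.97 Ω
|Z| = √(190.0² + 19.97²) = 191.0 Ω
∠Z = arctan(19.97/190.0) = 5.999°
I = V/|Z| = 57.58 mA
P = VI cos φ = 11 × 0.05758 × cos(5.999°) = 629.9 mW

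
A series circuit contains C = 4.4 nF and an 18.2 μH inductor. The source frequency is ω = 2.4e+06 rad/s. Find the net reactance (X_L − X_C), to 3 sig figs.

-51.0 Ω

X_L = ωL = 43.7 Ω
X_C = 1/(ωC) = 94.7 Ω
X = 43.7 − 94.7 = -51.0 Ω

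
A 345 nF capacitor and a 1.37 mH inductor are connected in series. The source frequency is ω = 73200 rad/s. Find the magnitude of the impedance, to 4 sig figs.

X_L = ωL = 100.3 Ω
X_C = 1/(ωC) = 39.60 Ω
Net reactance X = X_L − X_C = 60.69 Ω
Z = j60.69 Ω
|Z| = √(0² + 60.69²) = 60.69 Ω

60.69 Ω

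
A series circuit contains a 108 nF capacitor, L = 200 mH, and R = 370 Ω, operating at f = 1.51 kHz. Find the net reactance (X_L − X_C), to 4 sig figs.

921.6 Ω

ω = 2πf = 9488 rad/s
X_L = ωL = 1898 Ω
X_C = 1/(ωC) = 975.9 Ω
X = 1898 − 975.9 = 921.6 Ω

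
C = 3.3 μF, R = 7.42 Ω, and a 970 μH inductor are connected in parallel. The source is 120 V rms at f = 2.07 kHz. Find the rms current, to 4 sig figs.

ω = 2πf = 13010 rad/s
X_L = ωL = 12.62 Ω
X_C = 1/(ωC) = 23.30 Ω
Parallel: admittances add. Y = 1/R + 1/(jωL) + jωC
Y = (0.1348 − j0.03634) S
|Y| = 0.1396 S → |Z| = 1/|Y| = 7.164 Ω, ∠Z = −∠Y = 15.09°
I = V/|Z| = 120/7.164 = 16.75 A

16.75 A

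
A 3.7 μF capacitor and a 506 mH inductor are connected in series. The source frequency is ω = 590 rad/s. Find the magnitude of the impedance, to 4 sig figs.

159.5 Ω

X_L = ωL = 298.5 Ω
X_C = 1/(ωC) = 458.1 Ω
Net reactance X = X_L − X_C = -159.5 Ω
Z = − j159.5 Ω
|Z| = √(0² + 159.5²) = 159.5 Ω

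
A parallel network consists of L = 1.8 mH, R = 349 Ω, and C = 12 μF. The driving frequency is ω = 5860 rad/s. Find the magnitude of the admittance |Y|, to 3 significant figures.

24.7 mS

X_L = ωL = 10.5 Ω
X_C = 1/(ωC) = 14.2 Ω
Parallel: admittances add. Y = 1/R + 1/(jωL) + jωC
Y = (0.00287 − j0.0245) S
|Y| = 0.0247 S → |Z| = 1/|Y| = 40.6 Ω, ∠Z = −∠Y = 83.3°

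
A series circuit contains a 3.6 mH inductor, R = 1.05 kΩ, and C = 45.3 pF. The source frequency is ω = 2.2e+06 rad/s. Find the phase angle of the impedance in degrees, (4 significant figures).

-63.59°

X_L = ωL = 7920 Ω
X_C = 1/(ωC) = 10030 Ω
Net reactance X = X_L − X_C = -2114 Ω
Z = 1050 − j2114 Ω
|Z| = √(1050² + 2114²) = 2361 Ω
∠Z = arctan(-2114/1050) = -63.59°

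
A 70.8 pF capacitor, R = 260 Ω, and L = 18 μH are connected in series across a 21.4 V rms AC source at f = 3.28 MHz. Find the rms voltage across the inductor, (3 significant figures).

19.5 V

ω = 2πf = 2.061e+07 rad/s
X_L = ωL = 371 Ω
X_C = 1/(ωC) = 685 Ω
Net reactance X = X_L − X_C = -314 Ω
Z = 260 − j314 Ω
|Z| = √(260² + 314²) = 408 Ω
I = V/|Z| = 52.5 mA
V_L = I·|Z_L| = 0.0525 × 371 = 19.5 V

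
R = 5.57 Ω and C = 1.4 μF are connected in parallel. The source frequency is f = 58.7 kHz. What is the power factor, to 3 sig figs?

ω = 2πf = 368800 rad/s
X_C = 1/(ωC) = 1.94 Ω
Parallel: admittances add. Y = 1/R + jωC
Y = (0.180 + j0.516) S
|Y| = 0.547 S → |Z| = 1/|Y| = 1.83 Ω, ∠Z = −∠Y = -70.8°
cos φ = cos(-70.8°) = 0.328

0.328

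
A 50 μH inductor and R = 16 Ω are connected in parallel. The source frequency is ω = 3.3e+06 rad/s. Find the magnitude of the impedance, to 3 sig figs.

15.9 Ω

X_L = ωL = 165 Ω
Parallel: admittances add. Y = 1/R + 1/(jωL)
Y = (0.0625 − j0.00606) S
|Y| = 0.0628 S → |Z| = 1/|Y| = 15.9 Ω, ∠Z = −∠Y = 5.54°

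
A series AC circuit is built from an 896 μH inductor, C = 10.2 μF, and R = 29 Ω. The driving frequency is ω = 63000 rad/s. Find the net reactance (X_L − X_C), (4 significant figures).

54.89 Ω

X_L = ωL = 56.45 Ω
X_C = 1/(ωC) = 1.556 Ω
X = 56.45 − 1.556 = 54.89 Ω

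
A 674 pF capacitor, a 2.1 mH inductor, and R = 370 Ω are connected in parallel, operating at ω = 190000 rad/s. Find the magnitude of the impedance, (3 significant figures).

X_L = ωL = 399 Ω
X_C = 1/(ωC) = 7810 Ω
Parallel: admittances add. Y = 1/R + 1/(jωL) + jωC
Y = (0.00270 − j0.00238) S
|Y| = 0.00360 S → |Z| = 1/|Y| = 278 Ω, ∠Z = −∠Y = 41.3°

278 Ω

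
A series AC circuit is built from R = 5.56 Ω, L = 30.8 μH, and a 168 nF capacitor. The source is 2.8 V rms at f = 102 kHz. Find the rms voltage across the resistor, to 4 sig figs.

1.315 V

ω = 2πf = 640900 rad/s
X_L = ωL = 19.74 Ω
X_C = 1/(ωC) = 9.288 Ω
Net reactance X = X_L − X_C = 10.45 Ω
Z = 5.560 + j10.45 Ω
|Z| = √(5.560² + 10.45²) = 11.84 Ω
I = V/|Z| = 236.5 mA
V_R = I·|Z_R| = 0.2365 × 5.560 = 1.315 V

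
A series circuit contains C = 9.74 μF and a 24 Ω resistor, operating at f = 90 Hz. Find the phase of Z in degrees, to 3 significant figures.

ω = 2πf = 565.5 rad/s
X_C = 1/(ωC) = 182 Ω
Z = 24.0 − j182 Ω
|Z| = √(24.0² + 182²) = 183 Ω
∠Z = arctan(-182/24.0) = -82.5°

-82.5°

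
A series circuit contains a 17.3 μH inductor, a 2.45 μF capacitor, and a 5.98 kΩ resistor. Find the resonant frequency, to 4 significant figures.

24.45 kHz

ω₀ = 1/√(LC) = 1/√(1.73e-05 × 2.45e-06) = 153600 rad/s
f₀ = ω₀/(2π) = 24.45 kHz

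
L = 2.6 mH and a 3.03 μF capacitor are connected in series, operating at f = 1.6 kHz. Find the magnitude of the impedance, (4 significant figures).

6.691 Ω

ω = 2πf = 10050 rad/s
X_L = ωL = 26.14 Ω
X_C = 1/(ωC) = 32.83 Ω
Net reactance X = X_L − X_C = -6.691 Ω
Z = − j6.691 Ω
|Z| = √(0² + 6.691²) = 6.691 Ω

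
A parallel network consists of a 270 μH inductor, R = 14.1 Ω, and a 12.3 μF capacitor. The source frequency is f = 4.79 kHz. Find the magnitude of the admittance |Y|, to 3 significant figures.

257 mS

ω = 2πf = 30100 rad/s
X_L = ωL = 8.13 Ω
X_C = 1/(ωC) = 2.70 Ω
Parallel: admittances add. Y = 1/R + 1/(jωL) + jωC
Y = (0.0709 + j0.247) S
|Y| = 0.257 S → |Z| = 1/|Y| = 3.89 Ω, ∠Z = −∠Y = -74.0°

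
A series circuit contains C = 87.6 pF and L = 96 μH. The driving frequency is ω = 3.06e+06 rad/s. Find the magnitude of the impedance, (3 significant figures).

X_L = ωL = 294 Ω
X_C = 1/(ωC) = 3730 Ω
Net reactance X = X_L − X_C = -3440 Ω
Z = − j3440 Ω
|Z| = √(0² + 3440²) = 3440 Ω

3440 Ω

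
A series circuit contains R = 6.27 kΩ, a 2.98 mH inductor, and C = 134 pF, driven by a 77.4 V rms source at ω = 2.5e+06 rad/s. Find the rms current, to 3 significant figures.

X_L = ωL = 7450 Ω
X_C = 1/(ωC) = 2990 Ω
Net reactance X = X_L − X_C = 4460 Ω
Z = 6270 + j4460 Ω
|Z| = √(6270² + 4460²) = 7700 Ω
I = V/|Z| = 77.4/7700 = 10.1 mA

10.1 mA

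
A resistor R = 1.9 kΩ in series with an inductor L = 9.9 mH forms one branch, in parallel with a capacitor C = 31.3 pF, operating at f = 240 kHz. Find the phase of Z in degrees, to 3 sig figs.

65.9°

ω = 2πf = 1.508e+06 rad/s
X_L = ωL = 14900 Ω
X_C = 1/(ωC) = 21200 Ω
Branch 1 (R+jX_L): Z₁ = 1900 + j14900 Ω, |Z₁| = 15000 Ω
Branch 2 (−jX_C): Z₂ = −j21200 Ω
Parallel: Z = Z₁Z₂/(Z₁+Z₂), |Z| = 48800 Ω, ∠Z = 65.9°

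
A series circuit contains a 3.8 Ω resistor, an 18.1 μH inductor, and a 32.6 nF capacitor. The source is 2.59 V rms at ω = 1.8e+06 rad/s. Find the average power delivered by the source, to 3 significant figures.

99.6 mW

X_L = ωL = 32.6 Ω
X_C = 1/(ωC) = 17.0 Ω
Net reactance X = X_L − X_C = 15.5 Ω
Z = 3.80 + j15.5 Ω
|Z| = √(3.80² + 15.5²) = 16.0 Ω
∠Z = arctan(15.5/3.80) = 76.3°
I = V/|Z| = 162 mA
P = VI cos φ = 2.59 × 0.162 × cos(76.3°) = 99.6 mW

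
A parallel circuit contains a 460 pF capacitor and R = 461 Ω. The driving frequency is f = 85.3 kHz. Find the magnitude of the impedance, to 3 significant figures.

458 Ω

ω = 2πf = 536000 rad/s
X_C = 1/(ωC) = 4060 Ω
Parallel: admittances add. Y = 1/R + jωC
Y = (0.00217 + j0.000247) S
|Y| = 0.00218 S → |Z| = 1/|Y| = 458 Ω, ∠Z = −∠Y = -6.48°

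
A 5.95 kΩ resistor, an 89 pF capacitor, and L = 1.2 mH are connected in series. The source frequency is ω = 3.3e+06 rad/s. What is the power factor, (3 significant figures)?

X_L = ωL = 3960 Ω
X_C = 1/(ωC) = 3400 Ω
Net reactance X = X_L − X_C = 555 Ω
Z = 5950 + j555 Ω
|Z| = √(5950² + 555²) = 5980 Ω
∠Z = arctan(555/5950) = 5.33°
cos φ = cos(5.33°) = 0.996

0.996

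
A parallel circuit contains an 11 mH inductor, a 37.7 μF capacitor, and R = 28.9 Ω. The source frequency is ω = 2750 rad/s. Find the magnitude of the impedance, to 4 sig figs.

X_L = ωL = 30.25 Ω
X_C = 1/(ωC) = 9.646 Ω
Parallel: admittances add. Y = 1/R + 1/(jωL) + jωC
Y = (0.03460 + j0.07062) S
|Y| = 0.07864 S → |Z| = 1/|Y| = 12.72 Ω, ∠Z = −∠Y = -63.90°

12.72 Ω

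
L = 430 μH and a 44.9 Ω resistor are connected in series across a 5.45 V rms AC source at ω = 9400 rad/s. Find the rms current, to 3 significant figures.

X_L = ωL = 4.04 Ω
Z = 44.9 + j4.04 Ω
|Z| = √(44.9² + 4.04²) = 45.1 Ω
I = V/|Z| = 5.45/45.1 = 121 mA

121 mA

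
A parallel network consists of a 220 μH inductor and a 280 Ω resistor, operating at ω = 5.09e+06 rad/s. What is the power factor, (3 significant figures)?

X_L = ωL = 1120 Ω
Parallel: admittances add. Y = 1/R + 1/(jωL)
Y = (0.00357 − j0.000893) S
|Y| = 0.00368 S → |Z| = 1/|Y| = 272 Ω, ∠Z = −∠Y = 14.0°
cos φ = cos(14.0°) = 0.970

0.970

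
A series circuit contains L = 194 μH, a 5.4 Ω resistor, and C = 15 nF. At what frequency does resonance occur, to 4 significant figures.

ω₀ = 1/√(LC) = 1/√(0.000194 × 1.5e-08) = 586200 rad/s
f₀ = ω₀/(2π) = 93.30 kHz

93.30 kHz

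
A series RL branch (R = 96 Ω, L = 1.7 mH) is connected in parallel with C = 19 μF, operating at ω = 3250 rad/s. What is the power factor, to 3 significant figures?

0.167

X_L = ωL = 5.52 Ω
X_C = 1/(ωC) = 16.2 Ω
Branch 1 (R+jX_L): Z₁ = 96.0 + j5.52 Ω, |Z₁| = 96.2 Ω
Branch 2 (−jX_C): Z₂ = −j16.2 Ω
Parallel: Z = Z₁Z₂/(Z₁+Z₂), |Z| = 16.1 Ω, ∠Z = -80.4°
cos φ = cos(-80.4°) = 0.167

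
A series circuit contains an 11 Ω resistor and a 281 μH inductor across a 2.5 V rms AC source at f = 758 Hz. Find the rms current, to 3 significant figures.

ω = 2πf = 4763 rad/s
X_L = ωL = 1.34 Ω
Z = 11.0 + j1.34 Ω
|Z| = √(11.0² + 1.34²) = 11.1 Ω
I = V/|Z| = 2.5/11.1 = 226 mA

226 mA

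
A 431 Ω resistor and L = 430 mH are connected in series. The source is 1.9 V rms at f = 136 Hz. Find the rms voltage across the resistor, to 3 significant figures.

1.45 V

ω = 2πf = 854.5 rad/s
X_L = ωL = 367 Ω
Z = 431 + j367 Ω
|Z| = √(431² + 367²) = 566 Ω
I = V/|Z| = 3.35 mA
V_R = I·|Z_R| = 0.00335 × 431 = 1.45 V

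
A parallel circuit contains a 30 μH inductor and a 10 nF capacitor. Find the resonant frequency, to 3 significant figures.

ω₀ = 1/√(LC) = 1/√(3e-05 × 1e-08) = 1.826e+06 rad/s
f₀ = ω₀/(2π) = 291 kHz

291 kHz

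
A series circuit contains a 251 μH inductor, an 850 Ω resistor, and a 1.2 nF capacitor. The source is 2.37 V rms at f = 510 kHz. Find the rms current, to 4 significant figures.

2.348 mA

ω = 2πf = 3.204e+06 rad/s
X_L = ωL = 804.3 Ω
X_C = 1/(ωC) = 260.1 Ω
Net reactance X = X_L − X_C = 544.3 Ω
Z = 850.0 + j544.3 Ω
|Z| = √(850.0² + 544.3²) = 1009 Ω
I = V/|Z| = 2.37/1009 = 2.348 mA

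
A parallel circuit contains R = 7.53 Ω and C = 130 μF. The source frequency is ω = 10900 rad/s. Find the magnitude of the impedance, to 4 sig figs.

0.7026 Ω

X_C = 1/(ωC) = 0.7057 Ω
Parallel: admittances add. Y = 1/R + jωC
Y = (0.1328 + j1.417) S
|Y| = 1.423 S → |Z| = 1/|Y| = 0.7026 Ω, ∠Z = −∠Y = -84.65°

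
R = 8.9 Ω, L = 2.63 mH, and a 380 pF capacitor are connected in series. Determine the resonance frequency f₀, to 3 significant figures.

ω₀ = 1/√(LC) = 1/√(0.00263 × 3.8e-10) = 1e+06 rad/s
f₀ = ω₀/(2π) = 159 kHz

159 kHz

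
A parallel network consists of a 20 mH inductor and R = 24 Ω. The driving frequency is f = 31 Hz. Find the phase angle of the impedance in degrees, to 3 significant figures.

ω = 2πf = 194.8 rad/s
X_L = ωL = 3.90 Ω
Parallel: admittances add. Y = 1/R + 1/(jωL)
Y = (0.0417 − j0.257) S
|Y| = 0.260 S → |Z| = 1/|Y| = 3.85 Ω, ∠Z = −∠Y = 80.8°

80.8°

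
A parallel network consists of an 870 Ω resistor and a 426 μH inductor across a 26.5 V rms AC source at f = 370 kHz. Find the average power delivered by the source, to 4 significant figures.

807.2 mW

ω = 2πf = 2.325e+06 rad/s
X_L = ωL = 990.4 Ω
Parallel: admittances add. Y = 1/R + 1/(jωL)
Y = (0.001149 − j0.001010) S
|Y| = 0.001530 S → |Z| = 1/|Y| = 653.6 Ω, ∠Z = −∠Y = 41.30°
I = V/|Z| = 40.54 mA
P = VI cos φ = 26.5 × 0.04054 × cos(41.30°) = 807.2 mW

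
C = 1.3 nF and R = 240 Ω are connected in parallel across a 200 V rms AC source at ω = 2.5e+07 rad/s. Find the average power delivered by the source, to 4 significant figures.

X_C = 1/(ωC) = 30.77 Ω
Parallel: admittances add. Y = 1/R + jωC
Y = (0.004167 + j0.03250) S
|Y| = 0.03277 S → |Z| = 1/|Y| = 30.52 Ω, ∠Z = −∠Y = -82.69°
I = V/|Z| = 6.553 A
P = VI cos φ = 200 × 6.553 × cos(-82.69°) = 166.7 W

166.7 W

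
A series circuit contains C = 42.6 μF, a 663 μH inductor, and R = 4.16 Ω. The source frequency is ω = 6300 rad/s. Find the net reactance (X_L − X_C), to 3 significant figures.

0.451 Ω

X_L = ωL = 4.18 Ω
X_C = 1/(ωC) = 3.73 Ω
X = 4.18 − 3.73 = 0.451 Ω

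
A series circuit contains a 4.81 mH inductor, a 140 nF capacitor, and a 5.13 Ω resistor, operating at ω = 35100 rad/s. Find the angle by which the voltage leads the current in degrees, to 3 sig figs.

X_L = ωL = 169 Ω
X_C = 1/(ωC) = 204 Ω
Net reactance X = X_L − X_C = -34.7 Ω
Z = 5.13 − j34.7 Ω
|Z| = √(5.13² + 34.7²) = 35.0 Ω
∠Z = arctan(-34.7/5.13) = -81.6°

-81.6°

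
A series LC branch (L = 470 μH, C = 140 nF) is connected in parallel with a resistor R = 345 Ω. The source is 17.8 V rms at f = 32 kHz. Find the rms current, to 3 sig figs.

306 mA

ω = 2πf = 201100 rad/s
X_L = ωL = 94.5 Ω
X_C = 1/(ωC) = 35.5 Ω
Branch 1: Z₁ = R = 345 Ω
Branch 2 (series LC): Z₂ = j(X_L − X_C) = j59.0 Ω
Parallel: Z = Z₁Z₂/(Z₁+Z₂), |Z| = 58.1 Ω, ∠Z = 80.3°
I = V/|Z| = 17.8/58.1 = 306 mA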